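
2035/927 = 2035/927 = 2.20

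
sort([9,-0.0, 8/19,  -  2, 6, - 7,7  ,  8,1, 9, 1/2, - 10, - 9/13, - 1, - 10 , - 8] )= [ - 10,  -  10,  -  8,  -  7, - 2 ,  -  1,-9/13,- 0.0, 8/19,1/2, 1, 6,7, 8, 9,9] 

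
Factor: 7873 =7873^1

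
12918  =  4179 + 8739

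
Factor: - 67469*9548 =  - 644194012 = - 2^2 * 7^1*11^1*19^1*31^1 * 53^1*67^1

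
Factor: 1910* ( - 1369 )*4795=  - 12537918050 = -  2^1*5^2*7^1*37^2*137^1*191^1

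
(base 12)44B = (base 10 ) 635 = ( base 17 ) 236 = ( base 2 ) 1001111011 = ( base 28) mj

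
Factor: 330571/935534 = 2^( - 1)*29^1*167^(-1)*2801^ ( - 1)*11399^1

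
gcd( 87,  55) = 1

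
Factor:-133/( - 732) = 2^(  -  2)*3^(-1)*7^1*19^1*61^( - 1 )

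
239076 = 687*348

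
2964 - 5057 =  - 2093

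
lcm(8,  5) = 40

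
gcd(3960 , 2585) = 55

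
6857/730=9 + 287/730 = 9.39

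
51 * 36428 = 1857828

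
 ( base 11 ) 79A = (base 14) 4c4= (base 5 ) 12311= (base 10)956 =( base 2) 1110111100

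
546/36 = 91/6 = 15.17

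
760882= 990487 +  - 229605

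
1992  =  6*332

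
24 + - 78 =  - 54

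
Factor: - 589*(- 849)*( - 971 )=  - 3^1 * 19^1*31^1*283^1 * 971^1 = -485559231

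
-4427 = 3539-7966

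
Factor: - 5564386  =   - 2^1*2782193^1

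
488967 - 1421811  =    -  932844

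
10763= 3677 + 7086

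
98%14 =0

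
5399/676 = 7  +  667/676 = 7.99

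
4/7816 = 1/1954 = 0.00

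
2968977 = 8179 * 363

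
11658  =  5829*2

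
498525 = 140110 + 358415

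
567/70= 81/10 = 8.10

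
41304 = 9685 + 31619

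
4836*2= 9672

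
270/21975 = 18/1465 = 0.01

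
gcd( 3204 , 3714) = 6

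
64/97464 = 8/12183 = 0.00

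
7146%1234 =976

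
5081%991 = 126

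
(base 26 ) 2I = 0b1000110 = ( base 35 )20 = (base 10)70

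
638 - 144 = 494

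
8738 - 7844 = 894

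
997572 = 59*16908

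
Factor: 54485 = 5^1* 17^1*641^1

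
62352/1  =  62352 = 62352.00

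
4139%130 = 109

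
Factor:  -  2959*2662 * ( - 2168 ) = 2^4 * 11^4*269^1*271^1 = 17077028144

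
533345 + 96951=630296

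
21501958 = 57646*373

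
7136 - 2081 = 5055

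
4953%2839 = 2114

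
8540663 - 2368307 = 6172356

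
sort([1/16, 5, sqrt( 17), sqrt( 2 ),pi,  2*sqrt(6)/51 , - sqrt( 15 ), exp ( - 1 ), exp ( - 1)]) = [ - sqrt( 15 ), 1/16,2 * sqrt( 6) /51, exp ( - 1), exp( - 1 ) , sqrt( 2), pi, sqrt(17), 5] 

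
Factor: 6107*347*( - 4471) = - 17^1*31^1*197^1*263^1*347^1 = -  9474625759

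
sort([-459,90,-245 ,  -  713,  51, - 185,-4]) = [ - 713,  -  459, - 245,  -  185, - 4,51,90]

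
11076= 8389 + 2687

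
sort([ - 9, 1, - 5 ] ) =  [ - 9, - 5, 1]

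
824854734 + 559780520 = 1384635254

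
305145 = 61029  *5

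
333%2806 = 333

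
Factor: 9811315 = 5^1*19^1*139^1*743^1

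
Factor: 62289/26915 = 81/35 = 3^4*5^( - 1 )*7^( - 1) 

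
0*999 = 0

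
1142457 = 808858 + 333599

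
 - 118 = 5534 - 5652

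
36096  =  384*94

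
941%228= 29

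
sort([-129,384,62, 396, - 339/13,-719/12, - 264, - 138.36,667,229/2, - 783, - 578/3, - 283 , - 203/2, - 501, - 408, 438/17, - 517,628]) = [ - 783, - 517, - 501, -408, - 283, - 264,- 578/3, - 138.36 , - 129, - 203/2, - 719/12, - 339/13,438/17,  62,229/2,384, 396,628,667] 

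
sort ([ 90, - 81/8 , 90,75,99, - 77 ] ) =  [ - 77, -81/8,75,90, 90 , 99 ]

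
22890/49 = 3270/7 = 467.14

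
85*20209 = 1717765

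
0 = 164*0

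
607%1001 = 607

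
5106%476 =346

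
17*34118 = 580006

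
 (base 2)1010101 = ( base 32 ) 2l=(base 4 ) 1111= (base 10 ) 85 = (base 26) 37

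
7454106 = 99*75294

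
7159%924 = 691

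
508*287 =145796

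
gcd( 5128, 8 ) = 8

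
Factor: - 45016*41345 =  - 1861186520 = -2^3 * 5^1*17^1*331^1*8269^1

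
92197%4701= 2878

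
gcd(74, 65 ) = 1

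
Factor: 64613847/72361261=3^1*7^( - 1)*1061^( - 1)*3931^1*5479^1* 9743^( - 1)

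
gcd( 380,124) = 4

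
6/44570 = 3/22285 = 0.00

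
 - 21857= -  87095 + 65238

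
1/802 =1/802= 0.00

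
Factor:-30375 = - 3^5*5^3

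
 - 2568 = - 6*428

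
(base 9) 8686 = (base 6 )45340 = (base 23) C22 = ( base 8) 14374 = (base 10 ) 6396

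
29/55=29/55 = 0.53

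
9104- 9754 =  - 650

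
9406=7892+1514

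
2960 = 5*592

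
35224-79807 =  - 44583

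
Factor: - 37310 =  - 2^1*5^1*7^1 * 13^1*41^1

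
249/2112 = 83/704 = 0.12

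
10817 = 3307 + 7510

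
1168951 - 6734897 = - 5565946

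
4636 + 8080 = 12716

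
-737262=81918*(  -  9)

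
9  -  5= 4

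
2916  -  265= 2651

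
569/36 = 15+29/36 = 15.81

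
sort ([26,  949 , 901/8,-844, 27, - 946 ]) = [  -  946, - 844, 26 , 27,901/8,949 ]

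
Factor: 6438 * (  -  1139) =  - 2^1 * 3^1*17^1*29^1 * 37^1 * 67^1 =-  7332882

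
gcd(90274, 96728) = 2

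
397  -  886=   -  489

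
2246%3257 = 2246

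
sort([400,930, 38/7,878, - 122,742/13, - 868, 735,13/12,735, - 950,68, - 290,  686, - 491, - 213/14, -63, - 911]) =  [-950, - 911,- 868,-491,- 290, - 122, - 63, - 213/14, 13/12,38/7, 742/13,68,400, 686, 735, 735,878,930 ]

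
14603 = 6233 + 8370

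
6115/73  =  83 + 56/73 = 83.77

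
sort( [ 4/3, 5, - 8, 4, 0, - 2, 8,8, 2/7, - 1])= [ - 8, - 2, - 1, 0, 2/7, 4/3 , 4,5, 8, 8]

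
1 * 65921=65921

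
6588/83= 79  +  31/83 = 79.37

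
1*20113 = 20113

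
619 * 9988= 6182572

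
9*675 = 6075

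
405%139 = 127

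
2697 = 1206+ 1491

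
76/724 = 19/181= 0.10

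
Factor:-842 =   -  2^1*421^1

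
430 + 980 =1410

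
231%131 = 100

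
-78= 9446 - 9524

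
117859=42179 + 75680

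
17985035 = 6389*2815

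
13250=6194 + 7056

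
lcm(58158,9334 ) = 756054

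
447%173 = 101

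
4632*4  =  18528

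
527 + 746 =1273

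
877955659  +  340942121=1218897780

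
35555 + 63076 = 98631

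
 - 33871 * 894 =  - 30280674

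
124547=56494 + 68053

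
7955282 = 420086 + 7535196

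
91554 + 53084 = 144638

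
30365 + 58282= 88647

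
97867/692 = 141+ 295/692 = 141.43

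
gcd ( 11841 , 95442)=3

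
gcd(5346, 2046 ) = 66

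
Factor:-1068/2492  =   - 3^1*7^(-1) = - 3/7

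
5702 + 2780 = 8482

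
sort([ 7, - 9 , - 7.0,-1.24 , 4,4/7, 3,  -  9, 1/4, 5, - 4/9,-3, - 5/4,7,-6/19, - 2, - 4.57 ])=[ - 9, - 9, - 7.0, - 4.57,-3, - 2, - 5/4,-1.24,-4/9,-6/19,1/4,4/7, 3,4, 5,  7, 7 ] 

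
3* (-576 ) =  - 1728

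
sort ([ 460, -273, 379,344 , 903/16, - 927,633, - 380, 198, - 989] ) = [ - 989,- 927 , - 380, - 273, 903/16,198,344,  379,460,633]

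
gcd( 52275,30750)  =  3075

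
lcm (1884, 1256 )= 3768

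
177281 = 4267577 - 4090296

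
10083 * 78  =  786474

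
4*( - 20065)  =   - 80260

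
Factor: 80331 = 3^1*26777^1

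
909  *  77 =69993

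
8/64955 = 8/64955= 0.00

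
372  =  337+35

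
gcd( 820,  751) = 1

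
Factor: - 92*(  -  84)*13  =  2^4 * 3^1 * 7^1*13^1*23^1 = 100464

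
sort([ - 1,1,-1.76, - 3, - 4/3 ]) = [-3, -1.76, - 4/3, - 1,1]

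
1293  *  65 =84045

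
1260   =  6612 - 5352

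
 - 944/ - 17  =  55+9/17 = 55.53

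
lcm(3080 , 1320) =9240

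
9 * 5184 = 46656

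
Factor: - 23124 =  - 2^2*3^1*41^1*47^1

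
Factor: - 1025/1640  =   - 2^ ( - 3)*5^1 =-5/8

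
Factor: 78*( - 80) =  - 6240 = - 2^5*3^1 * 5^1*13^1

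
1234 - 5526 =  - 4292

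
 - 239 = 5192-5431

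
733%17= 2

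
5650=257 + 5393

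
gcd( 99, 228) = 3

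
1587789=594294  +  993495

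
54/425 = 54/425 =0.13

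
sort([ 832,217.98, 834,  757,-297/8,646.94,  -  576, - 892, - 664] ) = [ - 892, - 664, - 576, - 297/8,217.98,646.94,757, 832,834 ] 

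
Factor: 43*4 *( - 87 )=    - 14964 = - 2^2*3^1*29^1 * 43^1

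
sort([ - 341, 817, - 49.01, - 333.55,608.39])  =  [ - 341,-333.55, - 49.01 , 608.39,817]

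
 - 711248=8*( - 88906)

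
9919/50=198 + 19/50= 198.38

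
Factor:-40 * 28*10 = - 2^6*5^2*7^1= - 11200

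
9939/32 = 9939/32 = 310.59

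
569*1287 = 732303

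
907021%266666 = 107023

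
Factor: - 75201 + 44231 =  - 30970 = - 2^1*5^1*19^1*163^1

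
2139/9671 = 2139/9671 =0.22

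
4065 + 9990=14055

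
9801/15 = 653 + 2/5 = 653.40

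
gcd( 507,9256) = 13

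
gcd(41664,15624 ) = 5208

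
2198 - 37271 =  - 35073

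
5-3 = 2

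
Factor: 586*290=2^2*5^1*29^1* 293^1 = 169940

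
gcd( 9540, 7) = 1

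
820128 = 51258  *16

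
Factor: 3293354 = 2^1*1646677^1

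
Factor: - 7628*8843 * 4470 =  - 2^3*3^1 * 5^1*37^1*149^1*239^1*1907^1 = - 301521185880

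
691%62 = 9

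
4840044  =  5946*814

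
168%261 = 168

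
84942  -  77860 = 7082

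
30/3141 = 10/1047 = 0.01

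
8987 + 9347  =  18334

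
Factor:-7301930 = -2^1*5^1*191^1*3823^1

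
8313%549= 78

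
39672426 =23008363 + 16664063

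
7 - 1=6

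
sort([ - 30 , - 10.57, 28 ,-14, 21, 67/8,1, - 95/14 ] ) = [- 30 , - 14, - 10.57 ,- 95/14,1, 67/8,21,  28] 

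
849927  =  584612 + 265315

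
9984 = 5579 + 4405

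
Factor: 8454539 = 61^1*138599^1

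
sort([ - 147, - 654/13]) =[ - 147, - 654/13 ]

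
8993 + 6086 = 15079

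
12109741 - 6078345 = 6031396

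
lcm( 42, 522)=3654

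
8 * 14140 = 113120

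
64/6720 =1/105= 0.01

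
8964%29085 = 8964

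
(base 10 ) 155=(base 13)bc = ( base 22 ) 71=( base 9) 182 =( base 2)10011011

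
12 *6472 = 77664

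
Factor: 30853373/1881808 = 2^( - 4)*23^1*61^1*337^( - 1)*349^( - 1) * 21991^1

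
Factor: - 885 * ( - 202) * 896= 160177920 = 2^8*3^1 * 5^1*7^1 * 59^1 * 101^1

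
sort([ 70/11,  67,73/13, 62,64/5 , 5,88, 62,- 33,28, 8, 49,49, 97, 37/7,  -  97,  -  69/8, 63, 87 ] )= [  -  97,-33, - 69/8,  5, 37/7,73/13,  70/11,8, 64/5, 28, 49, 49, 62, 62,  63,  67, 87, 88, 97] 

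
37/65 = 37/65 = 0.57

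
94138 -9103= 85035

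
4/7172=1/1793  =  0.00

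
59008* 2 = 118016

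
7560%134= 56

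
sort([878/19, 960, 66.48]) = [878/19, 66.48, 960 ]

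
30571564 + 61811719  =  92383283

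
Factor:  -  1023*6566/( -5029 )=6717018/5029 = 2^1 * 3^1 * 7^2*11^1*31^1*47^(-1)*67^1*107^(-1 ) 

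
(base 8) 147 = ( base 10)103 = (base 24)47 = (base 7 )205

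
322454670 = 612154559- 289699889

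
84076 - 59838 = 24238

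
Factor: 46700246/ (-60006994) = - 23350123/30003497 = - 547^ ( - 1 )*54851^( - 1) * 23350123^1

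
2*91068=182136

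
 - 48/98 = - 1  +  25/49 = - 0.49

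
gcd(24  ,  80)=8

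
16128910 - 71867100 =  - 55738190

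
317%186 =131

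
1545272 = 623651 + 921621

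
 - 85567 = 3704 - 89271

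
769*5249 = 4036481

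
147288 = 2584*57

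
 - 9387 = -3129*3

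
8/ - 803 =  - 1 + 795/803 = - 0.01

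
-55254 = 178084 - 233338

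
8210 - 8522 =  - 312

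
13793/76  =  181 + 37/76 = 181.49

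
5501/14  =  5501/14=392.93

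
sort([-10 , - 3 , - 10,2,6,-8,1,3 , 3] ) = [ - 10, - 10 , - 8, - 3,1,2, 3,  3, 6]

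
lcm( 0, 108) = 0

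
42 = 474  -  432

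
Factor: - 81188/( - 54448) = 20297/13612=2^ ( - 2 )*41^( - 1)*83^(  -  1)*20297^1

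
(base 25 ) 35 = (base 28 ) 2O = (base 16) 50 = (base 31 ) 2I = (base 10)80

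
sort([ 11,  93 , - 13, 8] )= [ - 13,8,11, 93 ] 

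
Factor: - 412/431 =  - 2^2 * 103^1 * 431^( - 1) 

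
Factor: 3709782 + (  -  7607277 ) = -3897495 =-3^2*5^1*7^1 * 12373^1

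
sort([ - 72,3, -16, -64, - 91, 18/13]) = [ - 91, - 72, - 64,  -  16,18/13,3] 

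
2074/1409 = 1+665/1409 =1.47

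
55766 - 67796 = -12030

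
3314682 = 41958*79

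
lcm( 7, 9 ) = 63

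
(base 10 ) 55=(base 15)3A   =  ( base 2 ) 110111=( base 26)23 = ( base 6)131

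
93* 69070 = 6423510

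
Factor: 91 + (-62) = 29^1 = 29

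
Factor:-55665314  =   - 2^1*1759^1*15823^1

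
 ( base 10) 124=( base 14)8C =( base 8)174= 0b1111100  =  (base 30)44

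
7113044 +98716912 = 105829956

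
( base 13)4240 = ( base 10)9178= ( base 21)kh1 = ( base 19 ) 1681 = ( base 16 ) 23da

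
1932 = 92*21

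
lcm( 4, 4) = 4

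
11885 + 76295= 88180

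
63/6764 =63/6764 = 0.01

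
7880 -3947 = 3933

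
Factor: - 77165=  - 5^1*11^1 * 23^1 * 61^1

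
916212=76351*12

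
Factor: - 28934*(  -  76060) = 2^3*5^1 * 17^1 * 23^1*37^1*3803^1 = 2200720040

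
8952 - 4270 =4682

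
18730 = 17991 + 739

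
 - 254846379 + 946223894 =691377515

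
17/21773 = 17/21773 = 0.00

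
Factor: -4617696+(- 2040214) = - 2^1 * 5^1*7^1*227^1*419^1 = - 6657910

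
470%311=159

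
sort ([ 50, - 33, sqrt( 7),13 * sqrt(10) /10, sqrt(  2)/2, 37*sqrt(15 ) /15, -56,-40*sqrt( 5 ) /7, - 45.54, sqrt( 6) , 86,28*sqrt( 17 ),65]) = [ -56, - 45.54,-33, - 40* sqrt( 5 )/7,sqrt( 2) /2,sqrt( 6 ),sqrt(7 ),13*sqrt( 10 )/10,37*sqrt( 15)/15, 50, 65, 86,28 *sqrt (17 )]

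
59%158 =59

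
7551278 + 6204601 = 13755879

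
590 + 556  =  1146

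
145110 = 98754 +46356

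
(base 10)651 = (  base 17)245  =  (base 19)1f5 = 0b1010001011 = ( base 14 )347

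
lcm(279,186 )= 558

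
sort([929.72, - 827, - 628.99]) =[ - 827,  -  628.99, 929.72 ] 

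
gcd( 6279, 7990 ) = 1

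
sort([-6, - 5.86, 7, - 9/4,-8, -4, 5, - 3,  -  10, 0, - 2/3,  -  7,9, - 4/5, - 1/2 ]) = [ - 10, - 8,  -  7, - 6, - 5.86,  -  4, - 3, - 9/4, - 4/5, - 2/3,- 1/2,0, 5, 7, 9] 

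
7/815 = 7/815 = 0.01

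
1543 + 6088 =7631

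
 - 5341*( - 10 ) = 53410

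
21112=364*58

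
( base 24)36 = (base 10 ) 78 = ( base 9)86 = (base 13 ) 60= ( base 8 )116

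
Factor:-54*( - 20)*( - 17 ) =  - 18360 = -2^3*3^3 *5^1*17^1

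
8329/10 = 8329/10=832.90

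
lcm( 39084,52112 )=156336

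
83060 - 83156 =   -  96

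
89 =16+73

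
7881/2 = 3940  +  1/2= 3940.50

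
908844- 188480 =720364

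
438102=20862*21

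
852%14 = 12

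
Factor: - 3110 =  - 2^1*5^1*311^1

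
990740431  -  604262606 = 386477825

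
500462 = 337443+163019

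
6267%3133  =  1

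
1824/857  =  2 + 110/857  =  2.13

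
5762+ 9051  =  14813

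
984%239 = 28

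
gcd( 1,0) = 1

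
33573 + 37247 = 70820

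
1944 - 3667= - 1723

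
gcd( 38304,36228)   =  12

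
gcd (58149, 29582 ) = 7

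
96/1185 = 32/395 = 0.08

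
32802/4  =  8200+ 1/2 = 8200.50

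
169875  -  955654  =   - 785779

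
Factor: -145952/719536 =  - 9122/44971 = - 2^1 * 4561^1*44971^( - 1 ) 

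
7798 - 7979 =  - 181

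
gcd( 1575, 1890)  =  315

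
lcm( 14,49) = 98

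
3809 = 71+3738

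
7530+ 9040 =16570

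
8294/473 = 17+23/43 =17.53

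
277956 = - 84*( - 3309) 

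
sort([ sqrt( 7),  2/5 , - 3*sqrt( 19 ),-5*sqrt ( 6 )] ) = [ - 3  *sqrt( 19 ), -5*sqrt( 6), 2/5,sqrt( 7)] 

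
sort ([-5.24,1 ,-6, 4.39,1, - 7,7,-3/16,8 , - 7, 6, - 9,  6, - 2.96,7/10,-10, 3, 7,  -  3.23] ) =[ - 10,-9, - 7,  -  7,  -  6, - 5.24 , - 3.23,-2.96, - 3/16,  7/10, 1, 1, 3, 4.39 , 6,6,7 , 7,8]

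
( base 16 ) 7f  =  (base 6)331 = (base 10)127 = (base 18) 71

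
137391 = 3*45797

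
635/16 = 39 + 11/16 = 39.69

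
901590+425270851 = 426172441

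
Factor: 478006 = 2^1*17^2 * 827^1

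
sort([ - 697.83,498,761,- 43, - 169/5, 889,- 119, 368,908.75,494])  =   [- 697.83,-119,-43,  -  169/5, 368,494,498,761,889, 908.75] 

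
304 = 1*304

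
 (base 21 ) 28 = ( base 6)122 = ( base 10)50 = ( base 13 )3B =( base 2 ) 110010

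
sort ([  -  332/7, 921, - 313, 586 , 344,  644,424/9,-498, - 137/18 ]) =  [ - 498,  -  313, - 332/7, -137/18, 424/9, 344, 586,644, 921 ] 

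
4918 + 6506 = 11424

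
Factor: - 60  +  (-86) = -2^1*73^1 = - 146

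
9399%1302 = 285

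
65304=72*907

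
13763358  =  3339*4122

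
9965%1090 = 155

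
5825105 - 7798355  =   - 1973250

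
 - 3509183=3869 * ( - 907)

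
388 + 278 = 666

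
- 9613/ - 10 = 9613/10 = 961.30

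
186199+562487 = 748686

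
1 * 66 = 66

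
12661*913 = 11559493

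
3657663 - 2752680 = 904983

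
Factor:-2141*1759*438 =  - 2^1*3^1*73^1*1759^1 * 2141^1=- 1649516322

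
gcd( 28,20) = 4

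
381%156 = 69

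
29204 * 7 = 204428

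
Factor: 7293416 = 2^3*13^1*19^1 * 3691^1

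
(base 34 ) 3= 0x3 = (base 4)3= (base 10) 3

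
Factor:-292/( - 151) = 2^2*73^1*151^(- 1) 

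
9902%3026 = 824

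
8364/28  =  2091/7= 298.71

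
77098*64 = 4934272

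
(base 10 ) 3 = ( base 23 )3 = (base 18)3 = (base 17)3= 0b11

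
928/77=928/77 =12.05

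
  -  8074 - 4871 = -12945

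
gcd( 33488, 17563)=91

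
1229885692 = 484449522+745436170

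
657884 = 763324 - 105440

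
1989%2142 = 1989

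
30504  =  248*123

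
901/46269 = 17/873 = 0.02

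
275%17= 3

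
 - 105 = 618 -723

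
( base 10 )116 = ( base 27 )48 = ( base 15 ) 7B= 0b1110100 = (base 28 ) 44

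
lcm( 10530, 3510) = 10530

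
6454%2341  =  1772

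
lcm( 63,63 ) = 63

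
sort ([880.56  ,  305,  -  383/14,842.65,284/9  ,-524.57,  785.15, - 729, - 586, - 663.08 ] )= [ - 729,-663.08 , - 586, - 524.57,-383/14, 284/9, 305, 785.15,842.65, 880.56] 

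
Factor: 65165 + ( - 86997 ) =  - 21832 = - 2^3*2729^1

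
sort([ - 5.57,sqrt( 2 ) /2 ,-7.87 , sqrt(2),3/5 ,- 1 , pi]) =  [ - 7.87, - 5.57, - 1, 3/5, sqrt( 2)/2,sqrt( 2),pi]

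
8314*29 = 241106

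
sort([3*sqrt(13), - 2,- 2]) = [ - 2 ,  -  2,3*sqrt( 13) ] 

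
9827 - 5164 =4663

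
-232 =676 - 908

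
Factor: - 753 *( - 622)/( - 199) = - 2^1 * 3^1*199^( - 1)*251^1*311^1 = - 468366/199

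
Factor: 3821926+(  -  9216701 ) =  - 5^2*31^1 * 6961^1 = - 5394775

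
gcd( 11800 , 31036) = 4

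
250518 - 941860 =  - 691342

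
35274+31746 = 67020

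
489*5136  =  2511504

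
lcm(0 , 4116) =0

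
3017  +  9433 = 12450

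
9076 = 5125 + 3951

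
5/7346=5/7346=0.00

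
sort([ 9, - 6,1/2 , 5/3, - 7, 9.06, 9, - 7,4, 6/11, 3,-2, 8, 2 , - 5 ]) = [ - 7,-7 , - 6, - 5, - 2, 1/2, 6/11, 5/3 , 2, 3, 4 , 8 , 9,9, 9.06 ] 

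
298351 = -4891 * ( - 61)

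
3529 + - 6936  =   - 3407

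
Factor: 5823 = 3^2*647^1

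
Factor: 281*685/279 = 192485/279 = 3^( - 2) * 5^1* 31^( - 1) * 137^1 * 281^1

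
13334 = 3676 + 9658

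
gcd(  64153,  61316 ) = 1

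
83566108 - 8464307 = 75101801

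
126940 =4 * 31735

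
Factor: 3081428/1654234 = 1540714/827117 = 2^1*7^1*673^( - 1)*1229^( - 1)*110051^1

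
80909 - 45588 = 35321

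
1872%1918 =1872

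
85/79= 85/79 = 1.08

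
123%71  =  52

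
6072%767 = 703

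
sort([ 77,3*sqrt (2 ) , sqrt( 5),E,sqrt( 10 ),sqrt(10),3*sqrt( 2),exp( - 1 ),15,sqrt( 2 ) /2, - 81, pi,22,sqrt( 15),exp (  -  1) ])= [ - 81, exp(-1),exp(-1),sqrt( 2 ) /2, sqrt( 5 ) , E, pi,sqrt(  10 ) , sqrt (10) , sqrt(15)  ,  3*sqrt( 2 ), 3*sqrt( 2 ),15,22,77 ] 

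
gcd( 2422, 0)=2422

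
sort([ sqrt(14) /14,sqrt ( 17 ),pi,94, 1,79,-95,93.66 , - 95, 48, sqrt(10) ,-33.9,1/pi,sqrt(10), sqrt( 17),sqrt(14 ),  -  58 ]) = [ - 95,-95, - 58, - 33.9,sqrt( 14 )/14,1/pi, 1,  pi,sqrt( 10 ),sqrt (10),sqrt( 14 ),sqrt(17),sqrt(17 ),48,79,93.66,94 ]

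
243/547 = 243/547 = 0.44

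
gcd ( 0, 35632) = 35632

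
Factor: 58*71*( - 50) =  - 2^2  *  5^2*29^1*71^1 = - 205900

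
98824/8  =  12353= 12353.00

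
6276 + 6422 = 12698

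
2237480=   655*3416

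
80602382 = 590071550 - 509469168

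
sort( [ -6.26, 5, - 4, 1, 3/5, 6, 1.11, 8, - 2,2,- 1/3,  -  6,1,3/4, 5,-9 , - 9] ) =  [ - 9, - 9,-6.26, - 6, - 4,  -  2, - 1/3,3/5,3/4, 1, 1, 1.11,2, 5, 5,6, 8] 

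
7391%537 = 410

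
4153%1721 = 711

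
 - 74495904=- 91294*816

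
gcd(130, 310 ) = 10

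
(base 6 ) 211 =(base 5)304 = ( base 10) 79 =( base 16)4f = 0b1001111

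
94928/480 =197+23/30 = 197.77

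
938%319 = 300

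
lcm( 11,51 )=561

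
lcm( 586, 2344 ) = 2344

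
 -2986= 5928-8914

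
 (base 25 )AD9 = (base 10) 6584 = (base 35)5d4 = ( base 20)g94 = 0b1100110111000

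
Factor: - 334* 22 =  - 2^2*11^1 * 167^1  =  -  7348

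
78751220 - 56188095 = 22563125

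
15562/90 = 172 + 41/45=172.91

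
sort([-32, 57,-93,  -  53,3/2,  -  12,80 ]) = [ - 93,-53, - 32, - 12, 3/2,57,80]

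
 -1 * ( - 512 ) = 512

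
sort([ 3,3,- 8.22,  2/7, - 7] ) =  [  -  8.22,  -  7, 2/7, 3, 3]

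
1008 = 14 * 72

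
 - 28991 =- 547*53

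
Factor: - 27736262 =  - 2^1*13868131^1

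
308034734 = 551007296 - 242972562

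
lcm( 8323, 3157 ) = 91553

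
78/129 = 26/43 = 0.60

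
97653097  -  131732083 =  - 34078986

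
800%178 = 88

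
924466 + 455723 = 1380189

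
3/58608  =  1/19536 =0.00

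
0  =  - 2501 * 0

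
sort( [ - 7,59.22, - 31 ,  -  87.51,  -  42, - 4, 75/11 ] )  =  [ - 87.51,-42, - 31, - 7, - 4,75/11, 59.22]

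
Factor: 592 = 2^4*37^1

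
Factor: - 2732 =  - 2^2 * 683^1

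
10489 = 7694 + 2795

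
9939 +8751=18690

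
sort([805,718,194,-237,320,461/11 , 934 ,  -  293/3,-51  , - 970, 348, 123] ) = [ - 970, - 237, - 293/3, - 51, 461/11, 123 , 194, 320 , 348,718,805 , 934] 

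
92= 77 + 15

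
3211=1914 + 1297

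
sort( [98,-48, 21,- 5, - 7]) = [ - 48, - 7, - 5 , 21, 98 ] 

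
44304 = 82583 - 38279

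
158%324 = 158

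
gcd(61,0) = 61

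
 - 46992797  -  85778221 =-132771018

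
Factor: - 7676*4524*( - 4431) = 153871898544 =2^4*3^2*7^1*13^1*19^1*29^1*101^1*211^1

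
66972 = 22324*3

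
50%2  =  0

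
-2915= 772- 3687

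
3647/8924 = 3647/8924 = 0.41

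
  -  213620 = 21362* ( - 10 ) 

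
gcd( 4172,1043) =1043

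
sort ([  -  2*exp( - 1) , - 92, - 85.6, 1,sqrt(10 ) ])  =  [-92, - 85.6,  -  2 * exp( - 1 ), 1, sqrt( 10 ) ] 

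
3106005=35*88743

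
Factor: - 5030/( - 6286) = 5^1*7^( - 1)*449^( - 1)*503^1 = 2515/3143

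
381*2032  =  774192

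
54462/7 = 7780 + 2/7  =  7780.29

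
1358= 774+584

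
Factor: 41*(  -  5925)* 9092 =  - 2^2*3^1*5^2*  41^1*79^1*2273^1 = - 2208674100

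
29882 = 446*67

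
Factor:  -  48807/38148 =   -  2^( - 2)*3^1 *17^(-1 ) * 29^1 = - 87/68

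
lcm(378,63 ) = 378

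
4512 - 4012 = 500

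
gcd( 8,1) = 1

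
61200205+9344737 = 70544942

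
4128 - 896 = 3232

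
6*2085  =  12510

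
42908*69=2960652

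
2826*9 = 25434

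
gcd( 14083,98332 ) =1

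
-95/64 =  - 95/64 = - 1.48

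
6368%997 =386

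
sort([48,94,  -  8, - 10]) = [ - 10, -8,48 , 94 ]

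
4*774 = 3096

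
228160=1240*184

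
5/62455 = 1/12491 = 0.00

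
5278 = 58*91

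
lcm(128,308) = 9856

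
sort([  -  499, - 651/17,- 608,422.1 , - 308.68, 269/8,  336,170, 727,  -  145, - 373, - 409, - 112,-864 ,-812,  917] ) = [ - 864, - 812, - 608 , - 499, - 409, - 373,- 308.68, - 145, - 112, - 651/17,  269/8, 170,336  ,  422.1,727 , 917] 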